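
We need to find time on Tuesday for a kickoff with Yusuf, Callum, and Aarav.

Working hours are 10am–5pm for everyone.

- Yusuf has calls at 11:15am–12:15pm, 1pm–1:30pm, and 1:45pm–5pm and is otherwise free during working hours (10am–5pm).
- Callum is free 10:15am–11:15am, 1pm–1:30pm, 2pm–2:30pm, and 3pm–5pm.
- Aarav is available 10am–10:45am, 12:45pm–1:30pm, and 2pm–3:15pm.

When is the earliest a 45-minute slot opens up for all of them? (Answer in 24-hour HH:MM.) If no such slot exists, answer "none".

none

Yusuf free within 10:00–17:00: 10:00–11:15, 12:15–13:00, 13:30–13:45.
Yusuf ∩ Callum: 10:15–11:15.
Yusuf ∩ Callum ∩ Aarav: 10:15–10:45.
Windows ≥ 45 min: (none).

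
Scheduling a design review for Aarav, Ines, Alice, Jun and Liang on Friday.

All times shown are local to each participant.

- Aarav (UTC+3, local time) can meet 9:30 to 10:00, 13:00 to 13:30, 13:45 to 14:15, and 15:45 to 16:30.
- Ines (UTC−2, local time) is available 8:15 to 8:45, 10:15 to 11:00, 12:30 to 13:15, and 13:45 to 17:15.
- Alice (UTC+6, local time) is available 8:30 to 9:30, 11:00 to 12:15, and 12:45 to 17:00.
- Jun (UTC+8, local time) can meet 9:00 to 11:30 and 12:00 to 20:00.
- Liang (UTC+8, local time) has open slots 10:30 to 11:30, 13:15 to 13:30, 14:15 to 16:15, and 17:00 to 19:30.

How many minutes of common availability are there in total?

Aarav → UTC: 06:30–07:00, 10:00–10:30, 10:45–11:15, 12:45–13:30.
Ines → UTC: 10:15–10:45, 12:15–13:00, 14:30–15:15, 15:45–19:15.
Alice → UTC: 02:30–03:30, 05:00–06:15, 06:45–11:00.
Jun → UTC: 01:00–03:30, 04:00–12:00.
Liang → UTC: 02:30–03:30, 05:15–05:30, 06:15–08:15, 09:00–11:30.
Aarav ∩ Ines: 10:15–10:30, 12:45–13:00.
Aarav ∩ Ines ∩ Alice: 10:15–10:30.
Aarav ∩ Ines ∩ Alice ∩ Jun: 10:15–10:30.
Aarav ∩ Ines ∩ Alice ∩ Jun ∩ Liang: 10:15–10:30.
Total common minutes: 15.

15 minutes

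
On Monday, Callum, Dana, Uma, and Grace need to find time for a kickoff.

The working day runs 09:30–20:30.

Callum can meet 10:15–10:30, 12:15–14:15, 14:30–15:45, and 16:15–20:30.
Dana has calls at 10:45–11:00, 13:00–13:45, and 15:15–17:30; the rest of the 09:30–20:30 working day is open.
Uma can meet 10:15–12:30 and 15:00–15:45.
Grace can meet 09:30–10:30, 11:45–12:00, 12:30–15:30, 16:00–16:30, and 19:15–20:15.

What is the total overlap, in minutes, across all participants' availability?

Dana free within 09:30–20:30: 09:30–10:45, 11:00–13:00, 13:45–15:15, 17:30–20:30.
Callum ∩ Dana: 10:15–10:30, 12:15–13:00, 13:45–14:15, 14:30–15:15, 17:30–20:30.
Callum ∩ Dana ∩ Uma: 10:15–10:30, 12:15–12:30, 15:00–15:15.
Callum ∩ Dana ∩ Uma ∩ Grace: 10:15–10:30, 15:00–15:15.
Total common minutes: 15 + 15 = 30.

30 minutes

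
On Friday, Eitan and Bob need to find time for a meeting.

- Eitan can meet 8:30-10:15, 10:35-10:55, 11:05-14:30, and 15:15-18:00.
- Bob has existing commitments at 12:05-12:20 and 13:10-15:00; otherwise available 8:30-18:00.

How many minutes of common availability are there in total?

400 minutes

Bob free within 08:30–18:00: 08:30–12:05, 12:20–13:10, 15:00–18:00.
Eitan ∩ Bob: 08:30–10:15, 10:35–10:55, 11:05–12:05, 12:20–13:10, 15:15–18:00.
Total common minutes: 105 + 20 + 60 + 50 + 165 = 400.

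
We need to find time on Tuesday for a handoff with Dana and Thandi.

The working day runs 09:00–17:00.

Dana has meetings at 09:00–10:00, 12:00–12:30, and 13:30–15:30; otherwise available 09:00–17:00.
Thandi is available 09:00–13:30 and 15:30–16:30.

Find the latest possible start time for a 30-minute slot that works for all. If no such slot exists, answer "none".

Dana free within 09:00–17:00: 10:00–12:00, 12:30–13:30, 15:30–17:00.
Dana ∩ Thandi: 10:00–12:00, 12:30–13:30, 15:30–16:30.
Windows ≥ 30 min: 10:00–12:00, 12:30–13:30, 15:30–16:30.
Latest start in the last window 15:30–16:30 is 16:30 − 30 min = 16:00.

16:00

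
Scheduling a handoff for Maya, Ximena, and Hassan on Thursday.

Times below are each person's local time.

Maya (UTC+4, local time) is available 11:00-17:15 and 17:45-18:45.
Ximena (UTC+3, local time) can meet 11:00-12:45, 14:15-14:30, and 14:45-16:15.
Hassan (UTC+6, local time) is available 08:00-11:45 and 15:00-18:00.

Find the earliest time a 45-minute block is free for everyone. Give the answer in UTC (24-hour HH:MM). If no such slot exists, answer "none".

Maya → UTC: 07:00–13:15, 13:45–14:45.
Ximena → UTC: 08:00–09:45, 11:15–11:30, 11:45–13:15.
Hassan → UTC: 02:00–05:45, 09:00–12:00.
Maya ∩ Ximena: 08:00–09:45, 11:15–11:30, 11:45–13:15.
Maya ∩ Ximena ∩ Hassan: 09:00–09:45, 11:15–11:30, 11:45–12:00.
Windows ≥ 45 min: 09:00–09:45.
Earliest such window starts at 09:00.

09:00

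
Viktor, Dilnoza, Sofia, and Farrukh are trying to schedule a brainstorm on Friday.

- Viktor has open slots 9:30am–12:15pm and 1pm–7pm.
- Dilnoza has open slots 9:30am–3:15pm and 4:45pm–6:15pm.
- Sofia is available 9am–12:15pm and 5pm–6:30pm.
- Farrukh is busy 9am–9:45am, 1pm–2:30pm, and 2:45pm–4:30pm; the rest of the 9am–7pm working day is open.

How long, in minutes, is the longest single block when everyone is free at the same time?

150 minutes

Farrukh free within 09:00–19:00: 09:45–13:00, 14:30–14:45, 16:30–19:00.
Viktor ∩ Dilnoza: 09:30–12:15, 13:00–15:15, 16:45–18:15.
Viktor ∩ Dilnoza ∩ Sofia: 09:30–12:15, 17:00–18:15.
Viktor ∩ Dilnoza ∩ Sofia ∩ Farrukh: 09:45–12:15, 17:00–18:15.
Common window lengths: 150, 75 min; longest is 150.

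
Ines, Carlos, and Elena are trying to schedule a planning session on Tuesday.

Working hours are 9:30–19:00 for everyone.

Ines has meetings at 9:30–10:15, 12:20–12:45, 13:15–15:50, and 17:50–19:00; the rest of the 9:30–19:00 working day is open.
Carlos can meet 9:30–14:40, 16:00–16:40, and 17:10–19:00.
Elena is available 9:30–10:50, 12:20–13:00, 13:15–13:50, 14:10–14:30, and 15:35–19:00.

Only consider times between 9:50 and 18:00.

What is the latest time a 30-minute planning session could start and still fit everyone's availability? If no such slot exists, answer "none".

17:20

Ines free within 09:30–19:00: 10:15–12:20, 12:45–13:15, 15:50–17:50.
Ines ∩ Carlos: 10:15–12:20, 12:45–13:15, 16:00–16:40, 17:10–17:50.
Ines ∩ Carlos ∩ Elena: 10:15–10:50, 12:45–13:00, 16:00–16:40, 17:10–17:50.
Restricted to 09:50–18:00: 10:15–10:50, 12:45–13:00, 16:00–16:40, 17:10–17:50.
Windows ≥ 30 min: 10:15–10:50, 16:00–16:40, 17:10–17:50.
Latest start in the last window 17:10–17:50 is 17:50 − 30 min = 17:20.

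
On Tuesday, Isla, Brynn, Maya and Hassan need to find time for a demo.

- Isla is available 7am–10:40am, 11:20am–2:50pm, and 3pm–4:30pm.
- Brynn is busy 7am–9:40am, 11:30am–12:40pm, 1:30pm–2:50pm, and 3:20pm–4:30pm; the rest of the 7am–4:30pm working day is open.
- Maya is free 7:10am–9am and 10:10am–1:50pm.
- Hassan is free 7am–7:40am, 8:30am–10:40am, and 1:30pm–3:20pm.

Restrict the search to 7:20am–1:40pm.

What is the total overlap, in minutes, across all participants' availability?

30 minutes

Brynn free within 07:00–16:30: 09:40–11:30, 12:40–13:30, 14:50–15:20.
Isla ∩ Brynn: 09:40–10:40, 11:20–11:30, 12:40–13:30, 15:00–15:20.
Isla ∩ Brynn ∩ Maya: 10:10–10:40, 11:20–11:30, 12:40–13:30.
Isla ∩ Brynn ∩ Maya ∩ Hassan: 10:10–10:40.
Restricted to 07:20–13:40: 10:10–10:40.
Total common minutes: 30.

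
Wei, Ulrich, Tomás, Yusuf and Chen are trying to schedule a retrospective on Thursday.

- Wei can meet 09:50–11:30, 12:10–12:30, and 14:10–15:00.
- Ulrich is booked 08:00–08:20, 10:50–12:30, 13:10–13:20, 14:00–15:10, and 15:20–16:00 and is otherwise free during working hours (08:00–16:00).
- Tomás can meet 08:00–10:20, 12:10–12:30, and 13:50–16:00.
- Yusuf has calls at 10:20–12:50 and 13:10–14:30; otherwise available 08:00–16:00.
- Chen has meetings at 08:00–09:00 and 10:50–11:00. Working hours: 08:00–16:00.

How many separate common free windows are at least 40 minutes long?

Ulrich free within 08:00–16:00: 08:20–10:50, 12:30–13:10, 13:20–14:00, 15:10–15:20.
Yusuf free within 08:00–16:00: 08:00–10:20, 12:50–13:10, 14:30–16:00.
Chen free within 08:00–16:00: 09:00–10:50, 11:00–16:00.
Wei ∩ Ulrich: 09:50–10:50.
Wei ∩ Ulrich ∩ Tomás: 09:50–10:20.
Wei ∩ Ulrich ∩ Tomás ∩ Yusuf: 09:50–10:20.
Wei ∩ Ulrich ∩ Tomás ∩ Yusuf ∩ Chen: 09:50–10:20.
Windows ≥ 40 min: (none).
That's 0 windows.

0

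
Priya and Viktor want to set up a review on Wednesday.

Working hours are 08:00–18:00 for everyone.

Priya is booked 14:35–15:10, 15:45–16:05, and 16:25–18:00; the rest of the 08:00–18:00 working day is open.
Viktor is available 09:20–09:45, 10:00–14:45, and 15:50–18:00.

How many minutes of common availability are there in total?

320 minutes

Priya free within 08:00–18:00: 08:00–14:35, 15:10–15:45, 16:05–16:25.
Priya ∩ Viktor: 09:20–09:45, 10:00–14:35, 16:05–16:25.
Total common minutes: 25 + 275 + 20 = 320.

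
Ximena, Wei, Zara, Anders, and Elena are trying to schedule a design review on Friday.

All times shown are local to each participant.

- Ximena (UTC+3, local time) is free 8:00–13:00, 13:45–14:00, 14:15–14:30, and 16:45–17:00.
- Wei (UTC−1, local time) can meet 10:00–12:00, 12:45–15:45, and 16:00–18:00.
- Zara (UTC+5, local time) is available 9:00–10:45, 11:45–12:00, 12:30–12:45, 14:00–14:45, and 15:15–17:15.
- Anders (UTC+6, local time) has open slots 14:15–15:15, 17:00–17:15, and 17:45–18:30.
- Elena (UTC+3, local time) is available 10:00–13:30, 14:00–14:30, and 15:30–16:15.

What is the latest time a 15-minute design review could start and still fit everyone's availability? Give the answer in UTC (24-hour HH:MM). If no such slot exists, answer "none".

Ximena → UTC: 05:00–10:00, 10:45–11:00, 11:15–11:30, 13:45–14:00.
Wei → UTC: 11:00–13:00, 13:45–16:45, 17:00–19:00.
Zara → UTC: 04:00–05:45, 06:45–07:00, 07:30–07:45, 09:00–09:45, 10:15–12:15.
Anders → UTC: 08:15–09:15, 11:00–11:15, 11:45–12:30.
Elena → UTC: 07:00–10:30, 11:00–11:30, 12:30–13:15.
Ximena ∩ Wei: 11:15–11:30, 13:45–14:00.
Ximena ∩ Wei ∩ Zara: 11:15–11:30.
Ximena ∩ Wei ∩ Zara ∩ Anders: (none).
Ximena ∩ Wei ∩ Zara ∩ Anders ∩ Elena: (none).
Windows ≥ 15 min: (none).

none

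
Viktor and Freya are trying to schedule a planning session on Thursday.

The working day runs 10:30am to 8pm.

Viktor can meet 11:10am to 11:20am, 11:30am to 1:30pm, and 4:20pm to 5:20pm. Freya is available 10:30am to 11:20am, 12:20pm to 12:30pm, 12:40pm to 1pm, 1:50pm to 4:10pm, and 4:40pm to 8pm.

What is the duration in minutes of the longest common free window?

40 minutes

Viktor ∩ Freya: 11:10–11:20, 12:20–12:30, 12:40–13:00, 16:40–17:20.
Common window lengths: 10, 10, 20, 40 min; longest is 40.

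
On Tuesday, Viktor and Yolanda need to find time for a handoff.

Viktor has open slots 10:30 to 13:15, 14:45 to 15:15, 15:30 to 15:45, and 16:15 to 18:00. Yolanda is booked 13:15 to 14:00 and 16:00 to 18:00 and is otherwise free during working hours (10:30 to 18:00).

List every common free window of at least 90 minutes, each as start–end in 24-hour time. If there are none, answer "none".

Yolanda free within 10:30–18:00: 10:30–13:15, 14:00–16:00.
Viktor ∩ Yolanda: 10:30–13:15, 14:45–15:15, 15:30–15:45.
Windows ≥ 90 min: 10:30–13:15.

10:30–13:15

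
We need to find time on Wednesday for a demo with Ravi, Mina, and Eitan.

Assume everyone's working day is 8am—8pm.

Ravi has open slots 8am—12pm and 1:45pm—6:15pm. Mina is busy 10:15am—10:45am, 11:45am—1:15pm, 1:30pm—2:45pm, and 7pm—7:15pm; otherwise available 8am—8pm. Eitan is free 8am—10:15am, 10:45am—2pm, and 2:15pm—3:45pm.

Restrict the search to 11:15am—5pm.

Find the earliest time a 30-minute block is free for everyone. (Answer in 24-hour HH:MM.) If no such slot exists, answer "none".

11:15

Mina free within 08:00–20:00: 08:00–10:15, 10:45–11:45, 13:15–13:30, 14:45–19:00, 19:15–20:00.
Ravi ∩ Mina: 08:00–10:15, 10:45–11:45, 14:45–18:15.
Ravi ∩ Mina ∩ Eitan: 08:00–10:15, 10:45–11:45, 14:45–15:45.
Restricted to 11:15–17:00: 11:15–11:45, 14:45–15:45.
Windows ≥ 30 min: 11:15–11:45, 14:45–15:45.
Earliest such window starts at 11:15.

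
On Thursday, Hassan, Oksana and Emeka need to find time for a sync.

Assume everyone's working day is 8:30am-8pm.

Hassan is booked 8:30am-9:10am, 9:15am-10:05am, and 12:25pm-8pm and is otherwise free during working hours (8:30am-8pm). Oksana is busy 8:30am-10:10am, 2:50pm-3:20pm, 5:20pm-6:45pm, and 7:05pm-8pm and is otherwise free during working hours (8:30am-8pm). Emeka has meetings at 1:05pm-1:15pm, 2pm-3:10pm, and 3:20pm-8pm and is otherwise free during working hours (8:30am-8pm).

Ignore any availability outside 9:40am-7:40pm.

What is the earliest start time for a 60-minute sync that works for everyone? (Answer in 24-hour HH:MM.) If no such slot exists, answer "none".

10:10

Hassan free within 08:30–20:00: 09:10–09:15, 10:05–12:25.
Oksana free within 08:30–20:00: 10:10–14:50, 15:20–17:20, 18:45–19:05.
Emeka free within 08:30–20:00: 08:30–13:05, 13:15–14:00, 15:10–15:20.
Hassan ∩ Oksana: 10:10–12:25.
Hassan ∩ Oksana ∩ Emeka: 10:10–12:25.
Restricted to 09:40–19:40: 10:10–12:25.
Windows ≥ 60 min: 10:10–12:25.
Earliest such window starts at 10:10.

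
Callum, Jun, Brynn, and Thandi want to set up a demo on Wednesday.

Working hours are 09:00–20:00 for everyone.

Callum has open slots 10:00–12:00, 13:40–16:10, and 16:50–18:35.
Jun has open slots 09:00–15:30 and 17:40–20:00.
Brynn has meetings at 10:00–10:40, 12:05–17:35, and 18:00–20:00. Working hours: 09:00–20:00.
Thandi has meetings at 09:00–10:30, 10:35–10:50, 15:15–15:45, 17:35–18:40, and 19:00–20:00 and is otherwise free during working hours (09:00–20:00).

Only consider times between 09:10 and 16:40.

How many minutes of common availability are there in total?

Brynn free within 09:00–20:00: 09:00–10:00, 10:40–12:05, 17:35–18:00.
Thandi free within 09:00–20:00: 10:30–10:35, 10:50–15:15, 15:45–17:35, 18:40–19:00.
Callum ∩ Jun: 10:00–12:00, 13:40–15:30, 17:40–18:35.
Callum ∩ Jun ∩ Brynn: 10:40–12:00, 17:40–18:00.
Callum ∩ Jun ∩ Brynn ∩ Thandi: 10:50–12:00.
Restricted to 09:10–16:40: 10:50–12:00.
Total common minutes: 70.

70 minutes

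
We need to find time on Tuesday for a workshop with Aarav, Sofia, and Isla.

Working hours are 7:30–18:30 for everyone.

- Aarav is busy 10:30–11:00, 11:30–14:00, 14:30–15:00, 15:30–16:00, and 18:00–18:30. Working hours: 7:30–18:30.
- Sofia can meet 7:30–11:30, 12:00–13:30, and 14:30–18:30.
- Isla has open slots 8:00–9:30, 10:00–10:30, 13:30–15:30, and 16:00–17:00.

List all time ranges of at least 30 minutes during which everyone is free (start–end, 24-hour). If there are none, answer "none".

08:00–09:30, 10:00–10:30, 15:00–15:30, 16:00–17:00

Aarav free within 07:30–18:30: 07:30–10:30, 11:00–11:30, 14:00–14:30, 15:00–15:30, 16:00–18:00.
Aarav ∩ Sofia: 07:30–10:30, 11:00–11:30, 15:00–15:30, 16:00–18:00.
Aarav ∩ Sofia ∩ Isla: 08:00–09:30, 10:00–10:30, 15:00–15:30, 16:00–17:00.
Windows ≥ 30 min: 08:00–09:30, 10:00–10:30, 15:00–15:30, 16:00–17:00.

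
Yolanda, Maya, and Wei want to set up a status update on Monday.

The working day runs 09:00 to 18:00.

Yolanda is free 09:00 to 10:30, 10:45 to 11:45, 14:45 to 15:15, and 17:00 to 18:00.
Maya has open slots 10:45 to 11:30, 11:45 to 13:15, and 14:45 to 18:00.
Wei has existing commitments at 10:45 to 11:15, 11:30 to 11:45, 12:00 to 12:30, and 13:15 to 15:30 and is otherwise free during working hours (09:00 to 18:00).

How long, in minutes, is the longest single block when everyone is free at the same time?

Wei free within 09:00–18:00: 09:00–10:45, 11:15–11:30, 11:45–12:00, 12:30–13:15, 15:30–18:00.
Yolanda ∩ Maya: 10:45–11:30, 14:45–15:15, 17:00–18:00.
Yolanda ∩ Maya ∩ Wei: 11:15–11:30, 17:00–18:00.
Common window lengths: 15, 60 min; longest is 60.

60 minutes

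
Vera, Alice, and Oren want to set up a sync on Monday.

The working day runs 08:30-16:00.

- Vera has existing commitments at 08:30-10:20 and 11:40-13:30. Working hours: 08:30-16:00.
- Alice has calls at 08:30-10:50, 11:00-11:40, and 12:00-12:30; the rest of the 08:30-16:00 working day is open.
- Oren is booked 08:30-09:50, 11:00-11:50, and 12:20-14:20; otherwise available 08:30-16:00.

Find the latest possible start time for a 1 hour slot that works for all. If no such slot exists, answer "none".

Vera free within 08:30–16:00: 10:20–11:40, 13:30–16:00.
Alice free within 08:30–16:00: 10:50–11:00, 11:40–12:00, 12:30–16:00.
Oren free within 08:30–16:00: 09:50–11:00, 11:50–12:20, 14:20–16:00.
Vera ∩ Alice: 10:50–11:00, 13:30–16:00.
Vera ∩ Alice ∩ Oren: 10:50–11:00, 14:20–16:00.
Windows ≥ 60 min: 14:20–16:00.
Latest start in the last window 14:20–16:00 is 16:00 − 60 min = 15:00.

15:00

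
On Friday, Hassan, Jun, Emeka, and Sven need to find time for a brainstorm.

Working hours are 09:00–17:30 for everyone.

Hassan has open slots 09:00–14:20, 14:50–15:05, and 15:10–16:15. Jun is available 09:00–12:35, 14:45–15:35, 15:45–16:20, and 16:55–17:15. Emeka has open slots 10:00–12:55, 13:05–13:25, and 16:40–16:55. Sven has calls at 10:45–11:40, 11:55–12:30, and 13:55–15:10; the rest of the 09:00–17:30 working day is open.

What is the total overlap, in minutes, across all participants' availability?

Sven free within 09:00–17:30: 09:00–10:45, 11:40–11:55, 12:30–13:55, 15:10–17:30.
Hassan ∩ Jun: 09:00–12:35, 14:50–15:05, 15:10–15:35, 15:45–16:15.
Hassan ∩ Jun ∩ Emeka: 10:00–12:35.
Hassan ∩ Jun ∩ Emeka ∩ Sven: 10:00–10:45, 11:40–11:55, 12:30–12:35.
Total common minutes: 45 + 15 + 5 = 65.

65 minutes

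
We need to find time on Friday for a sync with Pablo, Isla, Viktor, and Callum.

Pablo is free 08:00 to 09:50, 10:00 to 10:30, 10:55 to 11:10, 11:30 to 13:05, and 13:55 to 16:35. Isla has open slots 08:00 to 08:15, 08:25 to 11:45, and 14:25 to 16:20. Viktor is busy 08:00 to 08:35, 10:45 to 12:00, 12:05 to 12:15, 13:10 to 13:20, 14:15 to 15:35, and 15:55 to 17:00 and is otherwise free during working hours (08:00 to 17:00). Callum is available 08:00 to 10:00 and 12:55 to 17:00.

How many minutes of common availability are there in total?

Viktor free within 08:00–17:00: 08:35–10:45, 12:00–12:05, 12:15–13:10, 13:20–14:15, 15:35–15:55.
Pablo ∩ Isla: 08:00–08:15, 08:25–09:50, 10:00–10:30, 10:55–11:10, 11:30–11:45, 14:25–16:20.
Pablo ∩ Isla ∩ Viktor: 08:35–09:50, 10:00–10:30, 15:35–15:55.
Pablo ∩ Isla ∩ Viktor ∩ Callum: 08:35–09:50, 15:35–15:55.
Total common minutes: 75 + 20 = 95.

95 minutes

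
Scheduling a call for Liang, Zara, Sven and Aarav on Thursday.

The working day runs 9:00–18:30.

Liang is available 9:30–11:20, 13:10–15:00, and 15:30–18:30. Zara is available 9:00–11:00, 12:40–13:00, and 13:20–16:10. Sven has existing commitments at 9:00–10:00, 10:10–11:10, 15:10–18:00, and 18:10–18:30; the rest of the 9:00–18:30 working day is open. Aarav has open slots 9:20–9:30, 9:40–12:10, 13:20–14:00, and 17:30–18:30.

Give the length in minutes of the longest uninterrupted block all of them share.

40 minutes

Sven free within 09:00–18:30: 10:00–10:10, 11:10–15:10, 18:00–18:10.
Liang ∩ Zara: 09:30–11:00, 13:20–15:00, 15:30–16:10.
Liang ∩ Zara ∩ Sven: 10:00–10:10, 13:20–15:00.
Liang ∩ Zara ∩ Sven ∩ Aarav: 10:00–10:10, 13:20–14:00.
Common window lengths: 10, 40 min; longest is 40.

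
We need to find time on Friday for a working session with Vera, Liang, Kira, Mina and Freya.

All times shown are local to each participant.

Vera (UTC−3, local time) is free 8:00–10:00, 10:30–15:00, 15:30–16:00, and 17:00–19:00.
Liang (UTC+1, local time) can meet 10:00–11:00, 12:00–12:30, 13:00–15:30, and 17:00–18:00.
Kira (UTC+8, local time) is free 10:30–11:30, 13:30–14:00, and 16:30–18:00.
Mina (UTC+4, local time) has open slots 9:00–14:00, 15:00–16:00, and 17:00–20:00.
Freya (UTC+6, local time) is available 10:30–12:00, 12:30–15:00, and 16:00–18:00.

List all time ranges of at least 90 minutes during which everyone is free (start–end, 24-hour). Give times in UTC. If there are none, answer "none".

Vera → UTC: 11:00–13:00, 13:30–18:00, 18:30–19:00, 20:00–22:00.
Liang → UTC: 09:00–10:00, 11:00–11:30, 12:00–14:30, 16:00–17:00.
Kira → UTC: 02:30–03:30, 05:30–06:00, 08:30–10:00.
Mina → UTC: 05:00–10:00, 11:00–12:00, 13:00–16:00.
Freya → UTC: 04:30–06:00, 06:30–09:00, 10:00–12:00.
Vera ∩ Liang: 11:00–11:30, 12:00–13:00, 13:30–14:30, 16:00–17:00.
Vera ∩ Liang ∩ Kira: (none).
Vera ∩ Liang ∩ Kira ∩ Mina: (none).
Vera ∩ Liang ∩ Kira ∩ Mina ∩ Freya: (none).
Windows ≥ 90 min: (none).

none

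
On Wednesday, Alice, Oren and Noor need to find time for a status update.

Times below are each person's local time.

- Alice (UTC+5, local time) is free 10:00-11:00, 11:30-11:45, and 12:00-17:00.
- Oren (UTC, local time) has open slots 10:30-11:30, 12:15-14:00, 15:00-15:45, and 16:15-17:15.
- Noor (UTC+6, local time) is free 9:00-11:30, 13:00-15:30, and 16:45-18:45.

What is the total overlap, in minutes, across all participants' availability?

Alice → UTC: 05:00–06:00, 06:30–06:45, 07:00–12:00.
Oren → UTC: 10:30–11:30, 12:15–14:00, 15:00–15:45, 16:15–17:15.
Noor → UTC: 03:00–05:30, 07:00–09:30, 10:45–12:45.
Alice ∩ Oren: 10:30–11:30.
Alice ∩ Oren ∩ Noor: 10:45–11:30.
Total common minutes: 45.

45 minutes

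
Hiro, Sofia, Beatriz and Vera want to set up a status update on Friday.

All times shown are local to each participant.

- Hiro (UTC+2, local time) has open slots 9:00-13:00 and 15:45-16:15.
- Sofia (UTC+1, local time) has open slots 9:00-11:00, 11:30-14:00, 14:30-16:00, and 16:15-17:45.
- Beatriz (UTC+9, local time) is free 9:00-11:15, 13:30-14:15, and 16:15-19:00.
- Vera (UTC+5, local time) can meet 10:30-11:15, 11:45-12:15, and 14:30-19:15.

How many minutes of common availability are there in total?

30 minutes

Hiro → UTC: 07:00–11:00, 13:45–14:15.
Sofia → UTC: 08:00–10:00, 10:30–13:00, 13:30–15:00, 15:15–16:45.
Beatriz → UTC: 00:00–02:15, 04:30–05:15, 07:15–10:00.
Vera → UTC: 05:30–06:15, 06:45–07:15, 09:30–14:15.
Hiro ∩ Sofia: 08:00–10:00, 10:30–11:00, 13:45–14:15.
Hiro ∩ Sofia ∩ Beatriz: 08:00–10:00.
Hiro ∩ Sofia ∩ Beatriz ∩ Vera: 09:30–10:00.
Total common minutes: 30.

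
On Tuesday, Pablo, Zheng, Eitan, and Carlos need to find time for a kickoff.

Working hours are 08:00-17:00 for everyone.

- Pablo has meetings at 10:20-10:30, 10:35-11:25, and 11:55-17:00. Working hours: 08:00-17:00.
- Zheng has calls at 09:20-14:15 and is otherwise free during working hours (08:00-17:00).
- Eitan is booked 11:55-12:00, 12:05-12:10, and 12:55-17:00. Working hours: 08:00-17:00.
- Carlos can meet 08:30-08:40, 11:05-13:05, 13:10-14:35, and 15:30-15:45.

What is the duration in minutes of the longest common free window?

10 minutes

Pablo free within 08:00–17:00: 08:00–10:20, 10:30–10:35, 11:25–11:55.
Zheng free within 08:00–17:00: 08:00–09:20, 14:15–17:00.
Eitan free within 08:00–17:00: 08:00–11:55, 12:00–12:05, 12:10–12:55.
Pablo ∩ Zheng: 08:00–09:20.
Pablo ∩ Zheng ∩ Eitan: 08:00–09:20.
Pablo ∩ Zheng ∩ Eitan ∩ Carlos: 08:30–08:40.
Single common window of 10 minutes.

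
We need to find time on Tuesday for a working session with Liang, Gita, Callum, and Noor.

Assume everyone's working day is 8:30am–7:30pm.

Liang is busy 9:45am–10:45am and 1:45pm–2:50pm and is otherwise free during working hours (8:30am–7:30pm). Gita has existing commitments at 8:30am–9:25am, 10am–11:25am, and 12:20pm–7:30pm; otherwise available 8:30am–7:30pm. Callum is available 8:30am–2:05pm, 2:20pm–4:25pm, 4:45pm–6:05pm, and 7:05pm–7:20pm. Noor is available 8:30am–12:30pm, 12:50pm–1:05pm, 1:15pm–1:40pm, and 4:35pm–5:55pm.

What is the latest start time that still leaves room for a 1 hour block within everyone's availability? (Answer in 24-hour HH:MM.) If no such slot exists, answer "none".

Liang free within 08:30–19:30: 08:30–09:45, 10:45–13:45, 14:50–19:30.
Gita free within 08:30–19:30: 09:25–10:00, 11:25–12:20.
Liang ∩ Gita: 09:25–09:45, 11:25–12:20.
Liang ∩ Gita ∩ Callum: 09:25–09:45, 11:25–12:20.
Liang ∩ Gita ∩ Callum ∩ Noor: 09:25–09:45, 11:25–12:20.
Windows ≥ 60 min: (none).

none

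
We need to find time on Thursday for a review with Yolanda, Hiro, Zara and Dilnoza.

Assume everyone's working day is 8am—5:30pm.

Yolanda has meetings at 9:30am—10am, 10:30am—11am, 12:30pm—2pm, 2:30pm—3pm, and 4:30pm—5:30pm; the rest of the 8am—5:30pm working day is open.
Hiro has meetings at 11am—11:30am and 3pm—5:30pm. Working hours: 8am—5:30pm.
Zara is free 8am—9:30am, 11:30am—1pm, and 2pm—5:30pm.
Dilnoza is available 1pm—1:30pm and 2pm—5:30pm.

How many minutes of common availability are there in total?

30 minutes

Yolanda free within 08:00–17:30: 08:00–09:30, 10:00–10:30, 11:00–12:30, 14:00–14:30, 15:00–16:30.
Hiro free within 08:00–17:30: 08:00–11:00, 11:30–15:00.
Yolanda ∩ Hiro: 08:00–09:30, 10:00–10:30, 11:30–12:30, 14:00–14:30.
Yolanda ∩ Hiro ∩ Zara: 08:00–09:30, 11:30–12:30, 14:00–14:30.
Yolanda ∩ Hiro ∩ Zara ∩ Dilnoza: 14:00–14:30.
Total common minutes: 30.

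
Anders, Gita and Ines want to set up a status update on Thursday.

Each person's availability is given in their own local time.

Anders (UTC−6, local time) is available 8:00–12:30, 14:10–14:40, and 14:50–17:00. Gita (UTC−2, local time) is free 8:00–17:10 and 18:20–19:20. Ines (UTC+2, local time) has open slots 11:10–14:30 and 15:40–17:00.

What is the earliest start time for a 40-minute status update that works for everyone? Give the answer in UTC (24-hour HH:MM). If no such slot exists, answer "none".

Anders → UTC: 14:00–18:30, 20:10–20:40, 20:50–23:00.
Gita → UTC: 10:00–19:10, 20:20–21:20.
Ines → UTC: 09:10–12:30, 13:40–15:00.
Anders ∩ Gita: 14:00–18:30, 20:20–20:40, 20:50–21:20.
Anders ∩ Gita ∩ Ines: 14:00–15:00.
Windows ≥ 40 min: 14:00–15:00.
Earliest such window starts at 14:00.

14:00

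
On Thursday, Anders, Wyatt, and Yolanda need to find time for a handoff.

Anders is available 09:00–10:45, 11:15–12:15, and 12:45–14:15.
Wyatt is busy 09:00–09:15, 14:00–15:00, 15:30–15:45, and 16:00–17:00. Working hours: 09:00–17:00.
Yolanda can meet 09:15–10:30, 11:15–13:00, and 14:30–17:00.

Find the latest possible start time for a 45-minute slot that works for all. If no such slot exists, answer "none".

Wyatt free within 09:00–17:00: 09:15–14:00, 15:00–15:30, 15:45–16:00.
Anders ∩ Wyatt: 09:15–10:45, 11:15–12:15, 12:45–14:00.
Anders ∩ Wyatt ∩ Yolanda: 09:15–10:30, 11:15–12:15, 12:45–13:00.
Windows ≥ 45 min: 09:15–10:30, 11:15–12:15.
Latest start in the last window 11:15–12:15 is 12:15 − 45 min = 11:30.

11:30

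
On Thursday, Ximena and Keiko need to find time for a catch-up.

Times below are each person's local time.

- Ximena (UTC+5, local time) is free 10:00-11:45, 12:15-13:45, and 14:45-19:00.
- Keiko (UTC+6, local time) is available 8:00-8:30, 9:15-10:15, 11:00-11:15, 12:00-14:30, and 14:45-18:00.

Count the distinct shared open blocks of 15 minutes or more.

Ximena → UTC: 05:00–06:45, 07:15–08:45, 09:45–14:00.
Keiko → UTC: 02:00–02:30, 03:15–04:15, 05:00–05:15, 06:00–08:30, 08:45–12:00.
Ximena ∩ Keiko: 05:00–05:15, 06:00–06:45, 07:15–08:30, 09:45–12:00.
Windows ≥ 15 min: 05:00–05:15, 06:00–06:45, 07:15–08:30, 09:45–12:00.
That's 4 windows.

4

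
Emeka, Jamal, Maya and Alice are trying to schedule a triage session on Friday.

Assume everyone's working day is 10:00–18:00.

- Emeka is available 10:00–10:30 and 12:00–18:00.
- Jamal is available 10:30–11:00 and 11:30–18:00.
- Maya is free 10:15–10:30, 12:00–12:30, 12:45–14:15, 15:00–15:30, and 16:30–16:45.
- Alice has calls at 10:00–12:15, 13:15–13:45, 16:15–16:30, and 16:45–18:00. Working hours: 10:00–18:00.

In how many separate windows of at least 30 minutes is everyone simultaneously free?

3

Alice free within 10:00–18:00: 12:15–13:15, 13:45–16:15, 16:30–16:45.
Emeka ∩ Jamal: 12:00–18:00.
Emeka ∩ Jamal ∩ Maya: 12:00–12:30, 12:45–14:15, 15:00–15:30, 16:30–16:45.
Emeka ∩ Jamal ∩ Maya ∩ Alice: 12:15–12:30, 12:45–13:15, 13:45–14:15, 15:00–15:30, 16:30–16:45.
Windows ≥ 30 min: 12:45–13:15, 13:45–14:15, 15:00–15:30.
That's 3 windows.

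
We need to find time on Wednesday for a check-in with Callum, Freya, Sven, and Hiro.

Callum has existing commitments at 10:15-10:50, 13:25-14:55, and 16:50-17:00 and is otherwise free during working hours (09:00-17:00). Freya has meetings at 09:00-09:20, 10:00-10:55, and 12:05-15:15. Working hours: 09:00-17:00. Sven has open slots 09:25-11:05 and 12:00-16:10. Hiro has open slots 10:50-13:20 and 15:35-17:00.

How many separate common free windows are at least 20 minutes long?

1

Callum free within 09:00–17:00: 09:00–10:15, 10:50–13:25, 14:55–16:50.
Freya free within 09:00–17:00: 09:20–10:00, 10:55–12:05, 15:15–17:00.
Callum ∩ Freya: 09:20–10:00, 10:55–12:05, 15:15–16:50.
Callum ∩ Freya ∩ Sven: 09:25–10:00, 10:55–11:05, 12:00–12:05, 15:15–16:10.
Callum ∩ Freya ∩ Sven ∩ Hiro: 10:55–11:05, 12:00–12:05, 15:35–16:10.
Windows ≥ 20 min: 15:35–16:10.
That's 1 window.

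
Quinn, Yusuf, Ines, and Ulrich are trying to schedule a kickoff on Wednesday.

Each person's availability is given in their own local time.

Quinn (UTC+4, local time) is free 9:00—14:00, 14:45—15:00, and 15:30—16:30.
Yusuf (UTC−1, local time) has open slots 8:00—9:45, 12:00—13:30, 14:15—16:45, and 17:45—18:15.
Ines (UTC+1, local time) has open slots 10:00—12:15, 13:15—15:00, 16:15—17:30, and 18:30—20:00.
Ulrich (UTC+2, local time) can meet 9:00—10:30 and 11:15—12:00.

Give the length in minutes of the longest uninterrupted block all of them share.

Quinn → UTC: 05:00–10:00, 10:45–11:00, 11:30–12:30.
Yusuf → UTC: 09:00–10:45, 13:00–14:30, 15:15–17:45, 18:45–19:15.
Ines → UTC: 09:00–11:15, 12:15–14:00, 15:15–16:30, 17:30–19:00.
Ulrich → UTC: 07:00–08:30, 09:15–10:00.
Quinn ∩ Yusuf: 09:00–10:00.
Quinn ∩ Yusuf ∩ Ines: 09:00–10:00.
Quinn ∩ Yusuf ∩ Ines ∩ Ulrich: 09:15–10:00.
Single common window of 45 minutes.

45 minutes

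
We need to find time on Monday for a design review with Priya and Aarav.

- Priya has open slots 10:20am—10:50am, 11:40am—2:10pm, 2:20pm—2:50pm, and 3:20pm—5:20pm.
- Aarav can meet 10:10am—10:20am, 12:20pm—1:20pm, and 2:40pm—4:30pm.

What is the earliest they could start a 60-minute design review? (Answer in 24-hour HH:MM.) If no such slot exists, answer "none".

12:20

Priya ∩ Aarav: 12:20–13:20, 14:40–14:50, 15:20–16:30.
Windows ≥ 60 min: 12:20–13:20, 15:20–16:30.
Earliest such window starts at 12:20.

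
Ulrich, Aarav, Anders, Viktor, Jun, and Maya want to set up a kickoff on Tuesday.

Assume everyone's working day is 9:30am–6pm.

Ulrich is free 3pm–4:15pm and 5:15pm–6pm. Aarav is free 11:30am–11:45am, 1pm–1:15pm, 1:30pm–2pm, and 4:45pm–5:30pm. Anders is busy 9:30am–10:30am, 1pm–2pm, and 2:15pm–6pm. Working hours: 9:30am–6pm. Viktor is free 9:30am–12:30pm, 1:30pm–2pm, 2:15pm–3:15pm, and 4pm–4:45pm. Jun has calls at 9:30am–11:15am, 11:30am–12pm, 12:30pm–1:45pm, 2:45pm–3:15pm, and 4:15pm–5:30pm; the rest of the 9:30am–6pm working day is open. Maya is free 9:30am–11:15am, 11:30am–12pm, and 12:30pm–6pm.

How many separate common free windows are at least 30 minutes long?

Anders free within 09:30–18:00: 10:30–13:00, 14:00–14:15.
Jun free within 09:30–18:00: 11:15–11:30, 12:00–12:30, 13:45–14:45, 15:15–16:15, 17:30–18:00.
Ulrich ∩ Aarav: 17:15–17:30.
Ulrich ∩ Aarav ∩ Anders: (none).
Ulrich ∩ Aarav ∩ Anders ∩ Viktor: (none).
Ulrich ∩ Aarav ∩ Anders ∩ Viktor ∩ Jun: (none).
Ulrich ∩ Aarav ∩ Anders ∩ Viktor ∩ Jun ∩ Maya: (none).
Windows ≥ 30 min: (none).
That's 0 windows.

0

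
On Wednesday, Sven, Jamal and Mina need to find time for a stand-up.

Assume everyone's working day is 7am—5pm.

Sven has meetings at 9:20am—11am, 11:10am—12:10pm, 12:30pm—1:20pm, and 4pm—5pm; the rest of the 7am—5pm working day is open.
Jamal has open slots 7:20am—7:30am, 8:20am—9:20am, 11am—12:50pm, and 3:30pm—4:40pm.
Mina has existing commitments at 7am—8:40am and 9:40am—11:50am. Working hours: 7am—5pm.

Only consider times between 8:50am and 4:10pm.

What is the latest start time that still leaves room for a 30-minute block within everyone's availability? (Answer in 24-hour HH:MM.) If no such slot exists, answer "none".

Sven free within 07:00–17:00: 07:00–09:20, 11:00–11:10, 12:10–12:30, 13:20–16:00.
Mina free within 07:00–17:00: 08:40–09:40, 11:50–17:00.
Sven ∩ Jamal: 07:20–07:30, 08:20–09:20, 11:00–11:10, 12:10–12:30, 15:30–16:00.
Sven ∩ Jamal ∩ Mina: 08:40–09:20, 12:10–12:30, 15:30–16:00.
Restricted to 08:50–16:10: 08:50–09:20, 12:10–12:30, 15:30–16:00.
Windows ≥ 30 min: 08:50–09:20, 15:30–16:00.
Latest start in the last window 15:30–16:00 is 16:00 − 30 min = 15:30.

15:30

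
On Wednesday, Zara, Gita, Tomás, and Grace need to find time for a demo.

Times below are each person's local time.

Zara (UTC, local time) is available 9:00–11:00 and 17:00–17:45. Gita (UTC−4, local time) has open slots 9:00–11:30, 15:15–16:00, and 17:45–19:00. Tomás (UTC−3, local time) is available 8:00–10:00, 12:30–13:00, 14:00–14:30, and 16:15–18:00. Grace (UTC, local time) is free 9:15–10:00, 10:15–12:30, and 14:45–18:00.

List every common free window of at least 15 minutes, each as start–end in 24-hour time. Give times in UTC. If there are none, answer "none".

Zara → UTC: 09:00–11:00, 17:00–17:45.
Gita → UTC: 13:00–15:30, 19:15–20:00, 21:45–23:00.
Tomás → UTC: 11:00–13:00, 15:30–16:00, 17:00–17:30, 19:15–21:00.
Grace → UTC: 09:15–10:00, 10:15–12:30, 14:45–18:00.
Zara ∩ Gita: (none).
Zara ∩ Gita ∩ Tomás: (none).
Zara ∩ Gita ∩ Tomás ∩ Grace: (none).
Windows ≥ 15 min: (none).

none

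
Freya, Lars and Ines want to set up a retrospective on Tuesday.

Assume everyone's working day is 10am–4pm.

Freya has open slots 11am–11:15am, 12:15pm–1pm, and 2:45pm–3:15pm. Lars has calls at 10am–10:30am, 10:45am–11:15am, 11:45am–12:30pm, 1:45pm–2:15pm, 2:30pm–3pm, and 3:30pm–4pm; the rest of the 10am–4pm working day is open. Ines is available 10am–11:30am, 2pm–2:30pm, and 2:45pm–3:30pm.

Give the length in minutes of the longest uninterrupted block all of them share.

Lars free within 10:00–16:00: 10:30–10:45, 11:15–11:45, 12:30–13:45, 14:15–14:30, 15:00–15:30.
Freya ∩ Lars: 12:30–13:00, 15:00–15:15.
Freya ∩ Lars ∩ Ines: 15:00–15:15.
Single common window of 15 minutes.

15 minutes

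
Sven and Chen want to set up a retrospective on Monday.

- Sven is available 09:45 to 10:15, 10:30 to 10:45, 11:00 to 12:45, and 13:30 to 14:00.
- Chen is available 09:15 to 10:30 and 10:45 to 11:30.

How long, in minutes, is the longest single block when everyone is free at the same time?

30 minutes

Sven ∩ Chen: 09:45–10:15, 11:00–11:30.
Common window lengths: 30, 30 min; longest is 30.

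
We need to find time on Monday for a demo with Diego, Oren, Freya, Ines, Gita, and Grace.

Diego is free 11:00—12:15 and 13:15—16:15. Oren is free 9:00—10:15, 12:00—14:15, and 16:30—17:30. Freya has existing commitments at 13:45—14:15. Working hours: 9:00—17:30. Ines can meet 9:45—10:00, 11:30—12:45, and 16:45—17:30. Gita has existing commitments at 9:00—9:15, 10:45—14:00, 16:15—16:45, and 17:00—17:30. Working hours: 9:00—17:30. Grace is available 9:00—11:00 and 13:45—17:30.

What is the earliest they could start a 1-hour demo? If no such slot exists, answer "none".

Freya free within 09:00–17:30: 09:00–13:45, 14:15–17:30.
Gita free within 09:00–17:30: 09:15–10:45, 14:00–16:15, 16:45–17:00.
Diego ∩ Oren: 12:00–12:15, 13:15–14:15.
Diego ∩ Oren ∩ Freya: 12:00–12:15, 13:15–13:45.
Diego ∩ Oren ∩ Freya ∩ Ines: 12:00–12:15.
Diego ∩ Oren ∩ Freya ∩ Ines ∩ Gita: (none).
Diego ∩ Oren ∩ Freya ∩ Ines ∩ Gita ∩ Grace: (none).
Windows ≥ 60 min: (none).

none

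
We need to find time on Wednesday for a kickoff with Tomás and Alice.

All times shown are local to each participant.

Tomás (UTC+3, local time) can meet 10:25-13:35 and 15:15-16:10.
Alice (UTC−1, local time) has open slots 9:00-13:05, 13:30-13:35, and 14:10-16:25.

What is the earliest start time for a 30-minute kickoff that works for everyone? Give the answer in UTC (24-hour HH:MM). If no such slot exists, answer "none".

10:00

Tomás → UTC: 07:25–10:35, 12:15–13:10.
Alice → UTC: 10:00–14:05, 14:30–14:35, 15:10–17:25.
Tomás ∩ Alice: 10:00–10:35, 12:15–13:10.
Windows ≥ 30 min: 10:00–10:35, 12:15–13:10.
Earliest such window starts at 10:00.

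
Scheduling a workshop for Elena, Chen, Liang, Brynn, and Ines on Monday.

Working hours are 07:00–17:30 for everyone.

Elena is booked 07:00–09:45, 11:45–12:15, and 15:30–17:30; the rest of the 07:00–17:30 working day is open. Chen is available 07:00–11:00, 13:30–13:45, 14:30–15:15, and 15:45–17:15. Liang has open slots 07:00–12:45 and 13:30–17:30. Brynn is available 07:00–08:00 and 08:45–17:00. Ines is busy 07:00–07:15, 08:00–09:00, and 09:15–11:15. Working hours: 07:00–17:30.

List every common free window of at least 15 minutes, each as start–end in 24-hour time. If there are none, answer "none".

13:30–13:45, 14:30–15:15

Elena free within 07:00–17:30: 09:45–11:45, 12:15–15:30.
Ines free within 07:00–17:30: 07:15–08:00, 09:00–09:15, 11:15–17:30.
Elena ∩ Chen: 09:45–11:00, 13:30–13:45, 14:30–15:15.
Elena ∩ Chen ∩ Liang: 09:45–11:00, 13:30–13:45, 14:30–15:15.
Elena ∩ Chen ∩ Liang ∩ Brynn: 09:45–11:00, 13:30–13:45, 14:30–15:15.
Elena ∩ Chen ∩ Liang ∩ Brynn ∩ Ines: 13:30–13:45, 14:30–15:15.
Windows ≥ 15 min: 13:30–13:45, 14:30–15:15.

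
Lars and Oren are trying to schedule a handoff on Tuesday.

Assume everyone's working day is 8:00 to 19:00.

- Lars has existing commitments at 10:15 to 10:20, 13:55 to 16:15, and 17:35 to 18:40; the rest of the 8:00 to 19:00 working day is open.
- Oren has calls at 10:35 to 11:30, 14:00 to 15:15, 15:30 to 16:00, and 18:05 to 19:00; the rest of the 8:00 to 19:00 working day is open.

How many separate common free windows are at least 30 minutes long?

3

Lars free within 08:00–19:00: 08:00–10:15, 10:20–13:55, 16:15–17:35, 18:40–19:00.
Oren free within 08:00–19:00: 08:00–10:35, 11:30–14:00, 15:15–15:30, 16:00–18:05.
Lars ∩ Oren: 08:00–10:15, 10:20–10:35, 11:30–13:55, 16:15–17:35.
Windows ≥ 30 min: 08:00–10:15, 11:30–13:55, 16:15–17:35.
That's 3 windows.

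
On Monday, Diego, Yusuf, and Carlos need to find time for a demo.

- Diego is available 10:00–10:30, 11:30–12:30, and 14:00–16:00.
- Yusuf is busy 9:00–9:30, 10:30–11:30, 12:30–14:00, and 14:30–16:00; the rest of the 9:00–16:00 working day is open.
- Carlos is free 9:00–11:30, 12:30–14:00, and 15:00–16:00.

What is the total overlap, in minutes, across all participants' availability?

30 minutes

Yusuf free within 09:00–16:00: 09:30–10:30, 11:30–12:30, 14:00–14:30.
Diego ∩ Yusuf: 10:00–10:30, 11:30–12:30, 14:00–14:30.
Diego ∩ Yusuf ∩ Carlos: 10:00–10:30.
Total common minutes: 30.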